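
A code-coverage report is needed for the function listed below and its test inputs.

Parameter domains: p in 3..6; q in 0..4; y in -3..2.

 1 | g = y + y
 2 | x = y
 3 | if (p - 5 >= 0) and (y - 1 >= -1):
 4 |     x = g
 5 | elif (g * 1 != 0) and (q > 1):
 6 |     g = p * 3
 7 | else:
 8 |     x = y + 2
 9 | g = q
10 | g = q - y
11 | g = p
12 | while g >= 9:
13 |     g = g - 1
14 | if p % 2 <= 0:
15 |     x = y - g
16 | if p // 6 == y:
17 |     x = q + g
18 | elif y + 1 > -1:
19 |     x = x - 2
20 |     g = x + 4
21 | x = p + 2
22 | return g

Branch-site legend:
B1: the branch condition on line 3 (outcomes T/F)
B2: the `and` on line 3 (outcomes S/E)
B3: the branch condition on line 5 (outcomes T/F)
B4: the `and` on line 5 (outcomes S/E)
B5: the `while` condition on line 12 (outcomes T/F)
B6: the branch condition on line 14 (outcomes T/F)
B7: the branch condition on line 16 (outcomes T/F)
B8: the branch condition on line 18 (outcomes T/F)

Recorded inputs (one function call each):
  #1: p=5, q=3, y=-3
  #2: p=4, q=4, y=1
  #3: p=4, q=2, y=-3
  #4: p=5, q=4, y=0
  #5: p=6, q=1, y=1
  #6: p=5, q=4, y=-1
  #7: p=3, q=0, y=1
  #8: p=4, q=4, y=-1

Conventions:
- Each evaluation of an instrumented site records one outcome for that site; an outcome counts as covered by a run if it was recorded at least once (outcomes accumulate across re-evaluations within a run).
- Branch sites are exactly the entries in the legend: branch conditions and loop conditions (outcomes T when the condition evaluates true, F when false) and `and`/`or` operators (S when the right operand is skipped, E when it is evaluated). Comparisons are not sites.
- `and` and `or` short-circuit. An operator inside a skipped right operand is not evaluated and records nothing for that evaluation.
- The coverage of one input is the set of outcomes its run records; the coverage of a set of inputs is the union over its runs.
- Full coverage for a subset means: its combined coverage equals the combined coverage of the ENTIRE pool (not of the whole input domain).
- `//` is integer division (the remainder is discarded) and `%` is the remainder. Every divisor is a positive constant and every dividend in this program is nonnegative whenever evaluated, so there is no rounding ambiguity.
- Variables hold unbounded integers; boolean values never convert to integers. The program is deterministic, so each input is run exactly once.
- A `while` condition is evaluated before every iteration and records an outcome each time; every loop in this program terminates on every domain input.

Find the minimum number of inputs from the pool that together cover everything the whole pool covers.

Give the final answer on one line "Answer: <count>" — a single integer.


#1 (p=5, q=3, y=-3) -> B2->E, B1->F, B4->E, B3->T, B5->F, B6->F, B7->F, B8->F; covered: B1=F, B2=E, B3=T, B4=E, B5=F, B6=F, B7=F, B8=F
#2 (p=4, q=4, y=1) -> B2->S, B1->F, B4->E, B3->T, B5->F, B6->T, B7->F, B8->T; covered: B1=F, B2=S, B3=T, B4=E, B5=F, B6=T, B7=F, B8=T
#3 (p=4, q=2, y=-3) -> B2->S, B1->F, B4->E, B3->T, B5->F, B6->T, B7->F, B8->F; covered: B1=F, B2=S, B3=T, B4=E, B5=F, B6=T, B7=F, B8=F
#4 (p=5, q=4, y=0) -> B2->E, B1->T, B5->F, B6->F, B7->T; covered: B1=T, B2=E, B5=F, B6=F, B7=T
#5 (p=6, q=1, y=1) -> B2->E, B1->T, B5->F, B6->T, B7->T; covered: B1=T, B2=E, B5=F, B6=T, B7=T
#6 (p=5, q=4, y=-1) -> B2->E, B1->F, B4->E, B3->T, B5->F, B6->F, B7->F, B8->T; covered: B1=F, B2=E, B3=T, B4=E, B5=F, B6=F, B7=F, B8=T
#7 (p=3, q=0, y=1) -> B2->S, B1->F, B4->E, B3->F, B5->F, B6->F, B7->F, B8->T; covered: B1=F, B2=S, B3=F, B4=E, B5=F, B6=F, B7=F, B8=T
#8 (p=4, q=4, y=-1) -> B2->S, B1->F, B4->E, B3->T, B5->F, B6->T, B7->F, B8->T; covered: B1=F, B2=S, B3=T, B4=E, B5=F, B6=T, B7=F, B8=T
together the pool reaches 14 outcomes: B1=T, B1=F, B2=S, B2=E, B3=T, B3=F, B4=E, B5=F, B6=T, B6=F, B7=T, B7=F, B8=T, B8=F
size 1 is not enough: best union over all size-1 subsets is 8/14
size 2 is not enough: best union over all size-2 subsets is 12/14
inputs {1, 5, 7} (size 3) cover everything; no size-3 subset with a lexicographically smaller index list covers all 14
Answer: 3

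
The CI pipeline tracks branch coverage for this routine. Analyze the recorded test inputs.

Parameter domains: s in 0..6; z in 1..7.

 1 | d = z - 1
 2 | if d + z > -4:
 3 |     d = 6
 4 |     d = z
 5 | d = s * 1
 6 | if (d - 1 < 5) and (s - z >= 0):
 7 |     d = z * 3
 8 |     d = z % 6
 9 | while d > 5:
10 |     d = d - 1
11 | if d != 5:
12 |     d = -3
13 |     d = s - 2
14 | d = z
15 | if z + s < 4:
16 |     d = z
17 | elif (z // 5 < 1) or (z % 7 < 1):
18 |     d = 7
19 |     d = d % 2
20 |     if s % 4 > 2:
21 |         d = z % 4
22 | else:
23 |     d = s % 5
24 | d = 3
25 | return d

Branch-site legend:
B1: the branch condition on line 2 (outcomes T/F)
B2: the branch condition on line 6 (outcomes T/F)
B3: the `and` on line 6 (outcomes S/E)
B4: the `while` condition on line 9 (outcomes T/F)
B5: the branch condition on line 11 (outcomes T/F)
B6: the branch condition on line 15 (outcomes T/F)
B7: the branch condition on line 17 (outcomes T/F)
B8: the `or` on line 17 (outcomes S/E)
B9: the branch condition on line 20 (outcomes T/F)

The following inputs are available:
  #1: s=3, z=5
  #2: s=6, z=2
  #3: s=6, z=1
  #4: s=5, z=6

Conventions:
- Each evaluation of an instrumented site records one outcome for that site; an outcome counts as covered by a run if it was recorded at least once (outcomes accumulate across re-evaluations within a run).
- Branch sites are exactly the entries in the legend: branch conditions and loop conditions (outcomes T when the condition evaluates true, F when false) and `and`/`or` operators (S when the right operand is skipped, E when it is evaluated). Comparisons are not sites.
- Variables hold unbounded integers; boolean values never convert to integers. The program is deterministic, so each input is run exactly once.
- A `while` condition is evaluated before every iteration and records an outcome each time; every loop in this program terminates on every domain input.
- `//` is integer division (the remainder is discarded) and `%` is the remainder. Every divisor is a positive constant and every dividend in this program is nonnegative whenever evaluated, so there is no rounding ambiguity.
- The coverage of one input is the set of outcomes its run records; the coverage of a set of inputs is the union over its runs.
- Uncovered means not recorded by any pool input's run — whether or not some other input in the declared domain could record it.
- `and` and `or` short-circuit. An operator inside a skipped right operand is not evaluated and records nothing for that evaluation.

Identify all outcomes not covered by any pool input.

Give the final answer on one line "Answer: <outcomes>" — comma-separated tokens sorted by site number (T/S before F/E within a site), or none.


input #1, s=3, z=5: events B1->T, B3->E, B2->F, B4->F, B5->T, B6->F, B8->E, B7->F; outcomes B1=T, B2=F, B3=E, B4=F, B5=T, B6=F, B7=F, B8=E
input #2, s=6, z=2: events B1->T, B3->S, B2->F, B4->T, B4->F, B5->F, B6->F, B8->S, B7->T, B9->F; outcomes B1=T, B2=F, B3=S, B4=T, B4=F, B5=F, B6=F, B7=T, B8=S, B9=F
input #3, s=6, z=1: events B1->T, B3->S, B2->F, B4->T, B4->F, B5->F, B6->F, B8->S, B7->T, B9->F; outcomes B1=T, B2=F, B3=S, B4=T, B4=F, B5=F, B6=F, B7=T, B8=S, B9=F
input #4, s=5, z=6: events B1->T, B3->E, B2->F, B4->F, B5->F, B6->F, B8->E, B7->F; outcomes B1=T, B2=F, B3=E, B4=F, B5=F, B6=F, B7=F, B8=E
union over the pool: B1=T, B2=F, B3=S, B3=E, B4=T, B4=F, B5=T, B5=F, B6=F, B7=T, B7=F, B8=S, B8=E, B9=F
uncovered (4 of 18): B1=F, B2=T, B6=T, B9=T
Answer: B1=F, B2=T, B6=T, B9=T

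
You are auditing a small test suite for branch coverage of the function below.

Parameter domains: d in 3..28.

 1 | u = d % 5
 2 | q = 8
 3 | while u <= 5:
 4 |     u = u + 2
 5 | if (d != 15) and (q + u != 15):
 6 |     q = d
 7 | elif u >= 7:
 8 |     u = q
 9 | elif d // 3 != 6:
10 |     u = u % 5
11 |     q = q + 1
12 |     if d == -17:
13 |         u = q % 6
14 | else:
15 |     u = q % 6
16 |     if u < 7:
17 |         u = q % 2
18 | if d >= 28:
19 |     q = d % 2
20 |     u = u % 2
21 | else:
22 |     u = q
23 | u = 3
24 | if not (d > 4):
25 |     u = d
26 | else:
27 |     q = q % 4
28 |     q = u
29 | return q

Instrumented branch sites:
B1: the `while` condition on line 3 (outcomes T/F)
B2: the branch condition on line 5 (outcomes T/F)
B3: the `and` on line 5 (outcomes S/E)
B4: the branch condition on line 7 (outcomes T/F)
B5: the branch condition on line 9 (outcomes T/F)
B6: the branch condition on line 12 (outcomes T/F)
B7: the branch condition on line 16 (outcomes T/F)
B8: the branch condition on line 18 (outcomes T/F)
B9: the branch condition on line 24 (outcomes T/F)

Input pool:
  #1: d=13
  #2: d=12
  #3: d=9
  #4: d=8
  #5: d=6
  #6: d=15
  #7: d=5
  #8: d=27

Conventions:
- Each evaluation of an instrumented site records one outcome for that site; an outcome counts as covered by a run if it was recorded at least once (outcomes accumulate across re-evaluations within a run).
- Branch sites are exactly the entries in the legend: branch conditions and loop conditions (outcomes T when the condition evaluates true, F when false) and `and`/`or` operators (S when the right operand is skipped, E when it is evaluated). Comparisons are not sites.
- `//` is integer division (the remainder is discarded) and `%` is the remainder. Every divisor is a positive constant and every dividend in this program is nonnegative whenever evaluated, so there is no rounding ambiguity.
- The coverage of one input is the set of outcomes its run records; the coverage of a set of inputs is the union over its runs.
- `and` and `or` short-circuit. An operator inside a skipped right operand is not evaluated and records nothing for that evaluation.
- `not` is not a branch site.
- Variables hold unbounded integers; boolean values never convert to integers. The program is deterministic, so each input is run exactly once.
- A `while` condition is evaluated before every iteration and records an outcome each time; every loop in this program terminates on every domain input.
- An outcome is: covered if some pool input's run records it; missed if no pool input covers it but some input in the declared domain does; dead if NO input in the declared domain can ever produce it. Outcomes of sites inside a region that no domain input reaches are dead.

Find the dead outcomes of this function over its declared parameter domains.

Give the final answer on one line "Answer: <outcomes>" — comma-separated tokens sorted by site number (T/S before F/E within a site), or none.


running all 26 domain inputs and tallying outcomes:
  B5=F: zero occurrences over every domain input -> dead
  B6=T: zero occurrences over every domain input -> dead
  B7=T: zero occurrences over every domain input -> dead
  B7=F: zero occurrences over every domain input -> dead
  reachable outcomes have witnesses, e.g. B1=T (e.g. d=3), B1=F (e.g. d=3), B2=T (e.g. d=4), B2=F (e.g. d=3)
Answer: B5=F, B6=T, B7=T, B7=F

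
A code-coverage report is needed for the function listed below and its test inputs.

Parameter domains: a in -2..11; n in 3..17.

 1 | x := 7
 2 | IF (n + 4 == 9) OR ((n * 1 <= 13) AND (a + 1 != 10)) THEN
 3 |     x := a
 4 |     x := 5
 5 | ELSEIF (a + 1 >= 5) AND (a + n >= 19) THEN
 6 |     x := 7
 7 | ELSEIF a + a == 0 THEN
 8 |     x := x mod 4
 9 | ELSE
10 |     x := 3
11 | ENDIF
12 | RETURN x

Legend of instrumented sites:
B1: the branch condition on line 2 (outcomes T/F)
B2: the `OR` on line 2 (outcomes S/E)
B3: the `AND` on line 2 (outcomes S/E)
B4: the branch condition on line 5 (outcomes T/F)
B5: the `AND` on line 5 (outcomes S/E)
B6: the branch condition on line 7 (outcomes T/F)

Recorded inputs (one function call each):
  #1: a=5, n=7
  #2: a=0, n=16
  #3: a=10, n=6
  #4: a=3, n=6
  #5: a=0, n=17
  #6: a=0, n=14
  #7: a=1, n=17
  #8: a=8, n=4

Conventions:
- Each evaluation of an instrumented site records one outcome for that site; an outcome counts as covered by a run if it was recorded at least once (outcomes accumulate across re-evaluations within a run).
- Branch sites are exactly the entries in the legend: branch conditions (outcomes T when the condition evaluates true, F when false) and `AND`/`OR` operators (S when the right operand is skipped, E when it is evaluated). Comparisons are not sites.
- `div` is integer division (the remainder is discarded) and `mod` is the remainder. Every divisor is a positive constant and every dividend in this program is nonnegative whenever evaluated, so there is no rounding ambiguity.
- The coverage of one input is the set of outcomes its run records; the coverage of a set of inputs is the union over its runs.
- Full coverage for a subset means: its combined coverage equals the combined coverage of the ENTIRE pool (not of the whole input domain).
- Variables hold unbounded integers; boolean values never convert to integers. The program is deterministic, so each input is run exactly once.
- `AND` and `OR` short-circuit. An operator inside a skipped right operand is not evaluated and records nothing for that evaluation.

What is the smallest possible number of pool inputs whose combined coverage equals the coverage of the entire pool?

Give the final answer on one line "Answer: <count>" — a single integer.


input #1 (a=5, n=7): covers B1=T, B2=E, B3=E
input #2 (a=0, n=16): covers B1=F, B2=E, B3=S, B4=F, B5=S, B6=T
input #3 (a=10, n=6): covers B1=T, B2=E, B3=E
input #4 (a=3, n=6): covers B1=T, B2=E, B3=E
input #5 (a=0, n=17): covers B1=F, B2=E, B3=S, B4=F, B5=S, B6=T
input #6 (a=0, n=14): covers B1=F, B2=E, B3=S, B4=F, B5=S, B6=T
input #7 (a=1, n=17): covers B1=F, B2=E, B3=S, B4=F, B5=S, B6=F
input #8 (a=8, n=4): covers B1=T, B2=E, B3=E
the full pool covers 9 outcomes: B1=T, B1=F, B2=E, B3=S, B3=E, B4=F, B5=S, B6=T, B6=F
size 1 is not enough: best union over all size-1 subsets is 6/9
size 2 is not enough: best union over all size-2 subsets is 8/9
the canonical winner is {1, 2, 7}: size 3, full 9-outcome coverage, earliest index list among size-3 covers
Answer: 3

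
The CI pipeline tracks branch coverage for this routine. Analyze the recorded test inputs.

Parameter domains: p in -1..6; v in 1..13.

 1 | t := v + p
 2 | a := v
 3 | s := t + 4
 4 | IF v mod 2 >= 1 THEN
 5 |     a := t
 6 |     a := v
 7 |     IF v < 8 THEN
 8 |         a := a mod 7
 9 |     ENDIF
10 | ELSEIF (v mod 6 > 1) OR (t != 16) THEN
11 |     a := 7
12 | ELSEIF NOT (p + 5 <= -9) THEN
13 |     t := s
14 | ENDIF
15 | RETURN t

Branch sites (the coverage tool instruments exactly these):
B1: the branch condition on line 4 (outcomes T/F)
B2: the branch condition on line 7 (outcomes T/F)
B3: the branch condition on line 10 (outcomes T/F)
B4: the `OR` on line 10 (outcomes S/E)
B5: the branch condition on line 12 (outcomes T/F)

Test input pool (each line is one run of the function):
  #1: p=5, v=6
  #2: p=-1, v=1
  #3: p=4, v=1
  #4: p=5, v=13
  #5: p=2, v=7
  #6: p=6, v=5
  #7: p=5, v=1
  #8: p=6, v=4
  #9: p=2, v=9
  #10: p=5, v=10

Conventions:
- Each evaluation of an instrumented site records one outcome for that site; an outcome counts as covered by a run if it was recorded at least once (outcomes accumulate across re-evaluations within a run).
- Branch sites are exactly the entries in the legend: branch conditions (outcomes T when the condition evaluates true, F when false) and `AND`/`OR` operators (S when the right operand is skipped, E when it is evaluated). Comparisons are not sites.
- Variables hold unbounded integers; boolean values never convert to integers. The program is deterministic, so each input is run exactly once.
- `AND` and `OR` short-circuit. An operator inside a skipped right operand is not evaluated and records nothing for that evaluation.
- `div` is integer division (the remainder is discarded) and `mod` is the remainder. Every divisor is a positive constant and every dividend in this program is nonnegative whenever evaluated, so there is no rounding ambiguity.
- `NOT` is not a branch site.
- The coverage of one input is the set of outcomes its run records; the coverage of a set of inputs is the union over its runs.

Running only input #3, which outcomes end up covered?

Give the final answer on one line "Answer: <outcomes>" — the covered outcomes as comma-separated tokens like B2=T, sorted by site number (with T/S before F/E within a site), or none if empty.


Tracing the run of input #3 (p=4, v=1):
  B1->T, B2->T
deduplicating events, the covered set is: B1=T, B2=T
Answer: B1=T, B2=T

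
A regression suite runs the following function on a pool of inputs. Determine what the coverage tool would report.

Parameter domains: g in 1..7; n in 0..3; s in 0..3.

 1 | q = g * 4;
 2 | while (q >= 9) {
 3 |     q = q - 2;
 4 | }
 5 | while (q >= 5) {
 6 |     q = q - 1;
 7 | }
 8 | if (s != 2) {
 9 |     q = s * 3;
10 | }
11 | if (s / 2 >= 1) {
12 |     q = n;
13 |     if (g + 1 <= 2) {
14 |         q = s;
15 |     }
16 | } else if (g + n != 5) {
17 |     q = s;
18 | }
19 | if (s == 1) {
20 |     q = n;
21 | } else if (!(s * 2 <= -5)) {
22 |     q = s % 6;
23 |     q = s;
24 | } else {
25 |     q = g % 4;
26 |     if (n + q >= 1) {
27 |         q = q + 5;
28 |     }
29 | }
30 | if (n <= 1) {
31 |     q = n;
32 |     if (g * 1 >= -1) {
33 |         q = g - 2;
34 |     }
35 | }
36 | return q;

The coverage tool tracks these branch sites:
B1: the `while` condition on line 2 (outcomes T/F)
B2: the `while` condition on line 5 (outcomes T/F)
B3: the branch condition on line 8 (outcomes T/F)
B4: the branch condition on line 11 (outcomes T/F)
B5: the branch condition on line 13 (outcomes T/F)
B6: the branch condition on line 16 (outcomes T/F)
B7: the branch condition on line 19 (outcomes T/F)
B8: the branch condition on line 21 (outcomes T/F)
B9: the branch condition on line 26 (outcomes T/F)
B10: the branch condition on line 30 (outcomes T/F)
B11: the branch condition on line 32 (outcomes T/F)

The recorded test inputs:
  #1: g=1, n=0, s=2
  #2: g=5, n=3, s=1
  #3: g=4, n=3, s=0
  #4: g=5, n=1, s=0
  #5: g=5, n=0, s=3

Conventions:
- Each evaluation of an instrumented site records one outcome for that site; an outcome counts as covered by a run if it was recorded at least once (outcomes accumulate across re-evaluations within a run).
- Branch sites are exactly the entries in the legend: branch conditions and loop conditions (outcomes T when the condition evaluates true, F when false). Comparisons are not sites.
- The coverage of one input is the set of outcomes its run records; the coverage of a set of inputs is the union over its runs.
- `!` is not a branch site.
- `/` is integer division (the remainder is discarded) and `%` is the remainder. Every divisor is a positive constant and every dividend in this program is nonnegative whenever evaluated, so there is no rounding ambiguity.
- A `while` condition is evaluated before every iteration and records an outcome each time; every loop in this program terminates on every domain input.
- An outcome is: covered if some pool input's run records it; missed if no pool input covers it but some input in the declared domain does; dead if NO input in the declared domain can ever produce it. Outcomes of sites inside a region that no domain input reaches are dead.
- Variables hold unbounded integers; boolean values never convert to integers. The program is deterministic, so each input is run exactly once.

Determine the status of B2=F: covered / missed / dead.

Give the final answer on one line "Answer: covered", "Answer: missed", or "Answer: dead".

B2=F is recorded by pool input(s) 1, 2, 3, 4, 5 -> covered

Answer: covered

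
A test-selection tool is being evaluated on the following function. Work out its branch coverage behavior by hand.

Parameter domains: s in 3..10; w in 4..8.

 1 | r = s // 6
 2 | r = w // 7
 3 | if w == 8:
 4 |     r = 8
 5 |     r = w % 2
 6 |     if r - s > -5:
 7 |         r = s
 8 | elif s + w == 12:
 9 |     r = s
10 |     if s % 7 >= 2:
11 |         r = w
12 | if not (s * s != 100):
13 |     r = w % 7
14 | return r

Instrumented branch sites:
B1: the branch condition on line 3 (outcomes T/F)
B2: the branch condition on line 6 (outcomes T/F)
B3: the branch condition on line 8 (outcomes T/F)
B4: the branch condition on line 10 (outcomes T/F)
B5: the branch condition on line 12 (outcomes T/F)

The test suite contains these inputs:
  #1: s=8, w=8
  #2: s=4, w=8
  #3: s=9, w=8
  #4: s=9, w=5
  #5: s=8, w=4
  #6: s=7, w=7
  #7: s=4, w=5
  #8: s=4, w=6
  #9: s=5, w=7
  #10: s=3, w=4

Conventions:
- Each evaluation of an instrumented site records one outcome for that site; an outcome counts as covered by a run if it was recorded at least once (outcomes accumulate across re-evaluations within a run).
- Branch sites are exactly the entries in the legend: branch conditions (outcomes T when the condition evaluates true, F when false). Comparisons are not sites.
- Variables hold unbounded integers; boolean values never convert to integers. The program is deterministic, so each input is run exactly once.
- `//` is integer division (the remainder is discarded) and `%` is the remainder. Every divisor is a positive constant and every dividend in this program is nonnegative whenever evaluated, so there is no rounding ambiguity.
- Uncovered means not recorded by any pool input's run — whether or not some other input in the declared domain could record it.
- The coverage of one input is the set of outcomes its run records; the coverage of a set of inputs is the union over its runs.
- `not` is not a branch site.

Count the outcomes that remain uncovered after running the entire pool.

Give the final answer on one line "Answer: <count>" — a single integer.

test 1 (s=8, w=8) hits B1=T, B2=F, B5=F
test 2 (s=4, w=8) hits B1=T, B2=T, B5=F
test 3 (s=9, w=8) hits B1=T, B2=F, B5=F
test 4 (s=9, w=5) hits B1=F, B3=F, B5=F
test 5 (s=8, w=4) hits B1=F, B3=T, B4=F, B5=F
test 6 (s=7, w=7) hits B1=F, B3=F, B5=F
test 7 (s=4, w=5) hits B1=F, B3=F, B5=F
test 8 (s=4, w=6) hits B1=F, B3=F, B5=F
test 9 (s=5, w=7) hits B1=F, B3=T, B4=T, B5=F
test 10 (s=3, w=4) hits B1=F, B3=F, B5=F
union over the pool: B1=T, B1=F, B2=T, B2=F, B3=T, B3=F, B4=T, B4=F, B5=F
uncovered (1 of 10): B5=T

Answer: 1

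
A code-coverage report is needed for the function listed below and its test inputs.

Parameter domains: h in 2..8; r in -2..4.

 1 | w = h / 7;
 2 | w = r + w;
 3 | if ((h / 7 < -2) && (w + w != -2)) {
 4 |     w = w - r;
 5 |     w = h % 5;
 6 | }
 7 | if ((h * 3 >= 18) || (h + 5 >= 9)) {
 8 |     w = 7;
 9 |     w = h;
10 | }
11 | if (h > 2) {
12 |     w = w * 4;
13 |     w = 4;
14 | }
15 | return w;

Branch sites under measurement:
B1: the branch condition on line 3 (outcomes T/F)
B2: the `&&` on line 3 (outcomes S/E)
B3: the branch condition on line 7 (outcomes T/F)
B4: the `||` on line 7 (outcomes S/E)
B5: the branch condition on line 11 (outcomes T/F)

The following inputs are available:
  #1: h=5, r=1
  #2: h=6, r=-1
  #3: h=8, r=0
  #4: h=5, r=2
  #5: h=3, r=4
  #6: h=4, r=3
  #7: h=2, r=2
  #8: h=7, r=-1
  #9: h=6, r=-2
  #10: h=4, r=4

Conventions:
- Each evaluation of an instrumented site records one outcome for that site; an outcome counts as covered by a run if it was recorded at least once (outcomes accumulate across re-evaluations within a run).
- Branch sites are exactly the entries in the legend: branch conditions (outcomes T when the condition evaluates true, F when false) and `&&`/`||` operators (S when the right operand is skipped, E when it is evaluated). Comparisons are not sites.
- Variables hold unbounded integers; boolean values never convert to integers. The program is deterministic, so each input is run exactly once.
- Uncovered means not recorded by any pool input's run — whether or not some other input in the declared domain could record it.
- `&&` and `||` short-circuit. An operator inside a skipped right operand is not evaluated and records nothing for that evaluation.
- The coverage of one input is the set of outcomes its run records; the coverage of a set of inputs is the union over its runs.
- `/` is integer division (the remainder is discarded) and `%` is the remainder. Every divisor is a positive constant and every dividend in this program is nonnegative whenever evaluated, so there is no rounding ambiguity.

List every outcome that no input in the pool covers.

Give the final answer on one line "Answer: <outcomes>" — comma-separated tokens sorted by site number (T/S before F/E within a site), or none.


#1 (h=5, r=1) -> covered: B1=F, B2=S, B3=T, B4=E, B5=T
#2 (h=6, r=-1) -> covered: B1=F, B2=S, B3=T, B4=S, B5=T
#3 (h=8, r=0) -> covered: B1=F, B2=S, B3=T, B4=S, B5=T
#4 (h=5, r=2) -> covered: B1=F, B2=S, B3=T, B4=E, B5=T
#5 (h=3, r=4) -> covered: B1=F, B2=S, B3=F, B4=E, B5=T
#6 (h=4, r=3) -> covered: B1=F, B2=S, B3=T, B4=E, B5=T
#7 (h=2, r=2) -> covered: B1=F, B2=S, B3=F, B4=E, B5=F
#8 (h=7, r=-1) -> covered: B1=F, B2=S, B3=T, B4=S, B5=T
#9 (h=6, r=-2) -> covered: B1=F, B2=S, B3=T, B4=S, B5=T
#10 (h=4, r=4) -> covered: B1=F, B2=S, B3=T, B4=E, B5=T
union over the pool: B1=F, B2=S, B3=T, B3=F, B4=S, B4=E, B5=T, B5=F
uncovered (2 of 10): B1=T, B2=E
Answer: B1=T, B2=E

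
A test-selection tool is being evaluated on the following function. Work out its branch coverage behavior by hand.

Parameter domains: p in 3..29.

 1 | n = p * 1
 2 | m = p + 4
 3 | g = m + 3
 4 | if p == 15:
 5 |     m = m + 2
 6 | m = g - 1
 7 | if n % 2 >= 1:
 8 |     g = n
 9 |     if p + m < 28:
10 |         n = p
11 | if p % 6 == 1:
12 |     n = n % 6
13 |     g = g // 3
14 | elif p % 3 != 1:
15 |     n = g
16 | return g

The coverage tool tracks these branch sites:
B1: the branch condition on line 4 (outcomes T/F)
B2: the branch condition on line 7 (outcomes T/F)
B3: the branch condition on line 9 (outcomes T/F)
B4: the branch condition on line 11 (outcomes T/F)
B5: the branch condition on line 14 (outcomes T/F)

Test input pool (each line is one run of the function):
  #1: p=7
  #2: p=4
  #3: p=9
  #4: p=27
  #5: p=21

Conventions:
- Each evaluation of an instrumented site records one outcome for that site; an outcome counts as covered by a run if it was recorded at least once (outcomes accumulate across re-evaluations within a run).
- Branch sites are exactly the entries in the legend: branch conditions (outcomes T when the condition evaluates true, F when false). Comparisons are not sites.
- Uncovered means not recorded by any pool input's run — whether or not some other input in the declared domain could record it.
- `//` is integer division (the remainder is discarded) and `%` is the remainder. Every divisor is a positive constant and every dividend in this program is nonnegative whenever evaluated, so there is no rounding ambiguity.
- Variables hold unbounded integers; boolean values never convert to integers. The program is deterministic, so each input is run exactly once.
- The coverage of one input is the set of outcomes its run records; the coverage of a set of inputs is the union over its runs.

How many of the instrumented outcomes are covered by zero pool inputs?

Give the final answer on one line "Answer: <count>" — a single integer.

input #1 (p=7): events B1->F, B2->T, B3->T, B4->T; covers B1=F, B2=T, B3=T, B4=T
input #2 (p=4): events B1->F, B2->F, B4->F, B5->F; covers B1=F, B2=F, B4=F, B5=F
input #3 (p=9): events B1->F, B2->T, B3->T, B4->F, B5->T; covers B1=F, B2=T, B3=T, B4=F, B5=T
input #4 (p=27): events B1->F, B2->T, B3->F, B4->F, B5->T; covers B1=F, B2=T, B3=F, B4=F, B5=T
input #5 (p=21): events B1->F, B2->T, B3->F, B4->F, B5->T; covers B1=F, B2=T, B3=F, B4=F, B5=T
union over the pool: B1=F, B2=T, B2=F, B3=T, B3=F, B4=T, B4=F, B5=T, B5=F
uncovered (1 of 10): B1=T

Answer: 1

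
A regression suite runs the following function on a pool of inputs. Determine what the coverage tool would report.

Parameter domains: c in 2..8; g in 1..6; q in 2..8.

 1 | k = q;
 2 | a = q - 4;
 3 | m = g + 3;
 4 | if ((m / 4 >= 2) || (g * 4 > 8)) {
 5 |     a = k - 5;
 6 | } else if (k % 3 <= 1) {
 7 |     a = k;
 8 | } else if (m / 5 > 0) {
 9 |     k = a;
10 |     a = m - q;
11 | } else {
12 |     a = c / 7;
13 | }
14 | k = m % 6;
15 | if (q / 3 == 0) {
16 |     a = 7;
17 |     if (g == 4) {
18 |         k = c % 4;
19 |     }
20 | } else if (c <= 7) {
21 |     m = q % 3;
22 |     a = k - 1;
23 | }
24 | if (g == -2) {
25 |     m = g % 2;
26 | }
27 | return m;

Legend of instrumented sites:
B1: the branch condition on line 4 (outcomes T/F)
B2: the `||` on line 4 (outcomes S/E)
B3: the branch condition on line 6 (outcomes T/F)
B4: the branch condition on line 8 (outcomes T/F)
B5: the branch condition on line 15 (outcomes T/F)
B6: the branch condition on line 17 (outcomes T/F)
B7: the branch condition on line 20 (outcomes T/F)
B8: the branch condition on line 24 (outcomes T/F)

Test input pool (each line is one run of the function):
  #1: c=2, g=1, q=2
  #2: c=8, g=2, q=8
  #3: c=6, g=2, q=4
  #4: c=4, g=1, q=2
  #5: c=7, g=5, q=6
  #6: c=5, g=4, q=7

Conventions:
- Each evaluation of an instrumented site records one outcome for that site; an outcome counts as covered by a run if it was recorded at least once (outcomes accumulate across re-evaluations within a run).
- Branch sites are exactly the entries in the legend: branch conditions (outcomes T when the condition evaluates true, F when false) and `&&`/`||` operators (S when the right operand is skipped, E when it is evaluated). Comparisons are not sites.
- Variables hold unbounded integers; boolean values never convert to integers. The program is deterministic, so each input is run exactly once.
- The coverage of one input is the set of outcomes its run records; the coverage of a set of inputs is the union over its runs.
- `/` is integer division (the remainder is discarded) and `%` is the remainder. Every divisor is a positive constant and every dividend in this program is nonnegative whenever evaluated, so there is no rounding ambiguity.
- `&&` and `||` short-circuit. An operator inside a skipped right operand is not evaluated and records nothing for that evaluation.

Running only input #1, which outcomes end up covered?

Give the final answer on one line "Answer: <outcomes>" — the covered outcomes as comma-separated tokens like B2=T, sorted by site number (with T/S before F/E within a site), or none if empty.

Event log for input #1 (c=2, g=1, q=2):
  B2->E, B1->F, B3->F, B4->F, B5->T, B6->F, B8->F
distinct outcomes covered: B1=F, B2=E, B3=F, B4=F, B5=T, B6=F, B8=F

Answer: B1=F, B2=E, B3=F, B4=F, B5=T, B6=F, B8=F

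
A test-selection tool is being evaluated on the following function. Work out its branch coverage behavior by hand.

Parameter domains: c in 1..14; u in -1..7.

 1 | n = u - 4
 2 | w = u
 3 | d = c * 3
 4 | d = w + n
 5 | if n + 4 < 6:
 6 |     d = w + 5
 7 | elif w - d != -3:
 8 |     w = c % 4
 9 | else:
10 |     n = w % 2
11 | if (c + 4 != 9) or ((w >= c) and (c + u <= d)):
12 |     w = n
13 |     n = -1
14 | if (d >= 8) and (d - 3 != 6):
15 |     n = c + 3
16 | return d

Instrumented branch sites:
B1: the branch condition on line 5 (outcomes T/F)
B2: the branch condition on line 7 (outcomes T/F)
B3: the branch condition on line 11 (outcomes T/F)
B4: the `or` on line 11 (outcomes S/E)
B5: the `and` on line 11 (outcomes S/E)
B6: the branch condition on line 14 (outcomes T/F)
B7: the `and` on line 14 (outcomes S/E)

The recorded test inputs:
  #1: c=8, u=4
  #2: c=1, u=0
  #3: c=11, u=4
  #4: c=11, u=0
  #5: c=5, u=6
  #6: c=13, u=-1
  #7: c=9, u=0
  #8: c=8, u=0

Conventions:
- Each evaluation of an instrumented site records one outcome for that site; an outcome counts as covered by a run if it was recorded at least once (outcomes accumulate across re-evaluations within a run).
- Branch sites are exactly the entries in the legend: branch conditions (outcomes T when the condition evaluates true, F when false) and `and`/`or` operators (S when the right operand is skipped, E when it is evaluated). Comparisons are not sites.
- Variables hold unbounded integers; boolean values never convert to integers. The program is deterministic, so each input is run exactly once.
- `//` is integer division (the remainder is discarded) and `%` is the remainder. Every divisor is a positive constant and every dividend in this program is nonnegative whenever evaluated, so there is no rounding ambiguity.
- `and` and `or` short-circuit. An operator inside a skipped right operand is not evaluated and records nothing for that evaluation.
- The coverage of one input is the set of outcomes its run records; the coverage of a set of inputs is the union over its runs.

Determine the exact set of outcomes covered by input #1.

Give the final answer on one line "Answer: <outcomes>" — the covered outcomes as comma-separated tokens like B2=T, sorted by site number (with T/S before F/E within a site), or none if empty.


Running input #1 (c=8, u=4), event by event:
  B1->T, B4->S, B3->T, B7->E, B6->F
as a set, this run covers: B1=T, B3=T, B4=S, B6=F, B7=E
Answer: B1=T, B3=T, B4=S, B6=F, B7=E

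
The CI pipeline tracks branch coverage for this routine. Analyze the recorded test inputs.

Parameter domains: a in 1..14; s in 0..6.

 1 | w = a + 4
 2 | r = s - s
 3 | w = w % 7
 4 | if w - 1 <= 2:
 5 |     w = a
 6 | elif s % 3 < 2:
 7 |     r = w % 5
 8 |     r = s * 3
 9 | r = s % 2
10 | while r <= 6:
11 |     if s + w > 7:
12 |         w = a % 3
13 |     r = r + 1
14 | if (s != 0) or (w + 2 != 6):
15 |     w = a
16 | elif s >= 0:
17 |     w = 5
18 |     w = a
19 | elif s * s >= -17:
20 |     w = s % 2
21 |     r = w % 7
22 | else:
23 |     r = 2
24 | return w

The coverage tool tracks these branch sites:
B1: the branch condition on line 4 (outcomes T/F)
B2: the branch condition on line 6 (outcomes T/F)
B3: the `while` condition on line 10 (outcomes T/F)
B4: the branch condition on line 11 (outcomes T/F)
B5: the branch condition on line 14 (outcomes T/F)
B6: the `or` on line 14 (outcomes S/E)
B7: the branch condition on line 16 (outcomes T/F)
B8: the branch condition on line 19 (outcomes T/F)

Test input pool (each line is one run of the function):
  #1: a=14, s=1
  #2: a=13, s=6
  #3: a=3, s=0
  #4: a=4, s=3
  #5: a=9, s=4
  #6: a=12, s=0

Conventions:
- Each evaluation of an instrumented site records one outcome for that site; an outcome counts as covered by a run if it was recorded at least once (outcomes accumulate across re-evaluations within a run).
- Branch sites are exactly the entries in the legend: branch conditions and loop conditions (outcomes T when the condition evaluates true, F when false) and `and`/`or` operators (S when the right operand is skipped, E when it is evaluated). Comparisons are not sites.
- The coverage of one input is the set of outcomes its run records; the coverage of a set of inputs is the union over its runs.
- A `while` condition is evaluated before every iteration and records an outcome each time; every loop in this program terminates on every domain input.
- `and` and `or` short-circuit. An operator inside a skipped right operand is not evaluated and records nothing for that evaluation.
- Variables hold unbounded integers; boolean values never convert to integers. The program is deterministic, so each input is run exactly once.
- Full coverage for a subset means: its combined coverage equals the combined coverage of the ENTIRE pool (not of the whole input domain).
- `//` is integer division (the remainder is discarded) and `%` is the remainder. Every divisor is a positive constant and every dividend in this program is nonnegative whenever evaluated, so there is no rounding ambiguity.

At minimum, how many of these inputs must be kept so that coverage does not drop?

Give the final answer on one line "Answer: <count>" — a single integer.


test 1 (a=14, s=1) fires B1->F, B2->T, B3->T, B4->F, B3->T, B4->F, B3->T, B4->F, B3->T, B4->F, B3->T, B4->F, B3->T, B4->F, ...; hits B1=F, B2=T, B3=T, B3=F, B4=F, B5=T, B6=S
test 2 (a=13, s=6) fires B1->T, B3->T, B4->T, B3->T, B4->F, B3->T, B4->F, B3->T, B4->F, B3->T, B4->F, B3->T, B4->F, B3->T, ...; hits B1=T, B3=T, B3=F, B4=T, B4=F, B5=T, B6=S
test 3 (a=3, s=0) fires B1->T, B3->T, B4->F, B3->T, B4->F, B3->T, B4->F, B3->T, B4->F, B3->T, B4->F, B3->T, B4->F, B3->T, ...; hits B1=T, B3=T, B3=F, B4=F, B5=T, B6=E
test 4 (a=4, s=3) fires B1->T, B3->T, B4->F, B3->T, B4->F, B3->T, B4->F, B3->T, B4->F, B3->T, B4->F, B3->T, B4->F, B3->F, ...; hits B1=T, B3=T, B3=F, B4=F, B5=T, B6=S
test 5 (a=9, s=4) fires B1->F, B2->T, B3->T, B4->T, B3->T, B4->F, B3->T, B4->F, B3->T, B4->F, B3->T, B4->F, B3->T, B4->F, ...; hits B1=F, B2=T, B3=T, B3=F, B4=T, B4=F, B5=T, B6=S
test 6 (a=12, s=0) fires B1->T, B3->T, B4->T, B3->T, B4->F, B3->T, B4->F, B3->T, B4->F, B3->T, B4->F, B3->T, B4->F, B3->T, ...; hits B1=T, B3=T, B3=F, B4=T, B4=F, B5=T, B6=E
pool-wide coverage (10 outcomes): B1=T, B1=F, B2=T, B3=T, B3=F, B4=T, B4=F, B5=T, B6=S, B6=E
size 1 is not enough: best union over all size-1 subsets is 8/10
at size 2, {1, 6} reaches all 10 outcomes; every lexicographically earlier size-2 subset fails
Answer: 2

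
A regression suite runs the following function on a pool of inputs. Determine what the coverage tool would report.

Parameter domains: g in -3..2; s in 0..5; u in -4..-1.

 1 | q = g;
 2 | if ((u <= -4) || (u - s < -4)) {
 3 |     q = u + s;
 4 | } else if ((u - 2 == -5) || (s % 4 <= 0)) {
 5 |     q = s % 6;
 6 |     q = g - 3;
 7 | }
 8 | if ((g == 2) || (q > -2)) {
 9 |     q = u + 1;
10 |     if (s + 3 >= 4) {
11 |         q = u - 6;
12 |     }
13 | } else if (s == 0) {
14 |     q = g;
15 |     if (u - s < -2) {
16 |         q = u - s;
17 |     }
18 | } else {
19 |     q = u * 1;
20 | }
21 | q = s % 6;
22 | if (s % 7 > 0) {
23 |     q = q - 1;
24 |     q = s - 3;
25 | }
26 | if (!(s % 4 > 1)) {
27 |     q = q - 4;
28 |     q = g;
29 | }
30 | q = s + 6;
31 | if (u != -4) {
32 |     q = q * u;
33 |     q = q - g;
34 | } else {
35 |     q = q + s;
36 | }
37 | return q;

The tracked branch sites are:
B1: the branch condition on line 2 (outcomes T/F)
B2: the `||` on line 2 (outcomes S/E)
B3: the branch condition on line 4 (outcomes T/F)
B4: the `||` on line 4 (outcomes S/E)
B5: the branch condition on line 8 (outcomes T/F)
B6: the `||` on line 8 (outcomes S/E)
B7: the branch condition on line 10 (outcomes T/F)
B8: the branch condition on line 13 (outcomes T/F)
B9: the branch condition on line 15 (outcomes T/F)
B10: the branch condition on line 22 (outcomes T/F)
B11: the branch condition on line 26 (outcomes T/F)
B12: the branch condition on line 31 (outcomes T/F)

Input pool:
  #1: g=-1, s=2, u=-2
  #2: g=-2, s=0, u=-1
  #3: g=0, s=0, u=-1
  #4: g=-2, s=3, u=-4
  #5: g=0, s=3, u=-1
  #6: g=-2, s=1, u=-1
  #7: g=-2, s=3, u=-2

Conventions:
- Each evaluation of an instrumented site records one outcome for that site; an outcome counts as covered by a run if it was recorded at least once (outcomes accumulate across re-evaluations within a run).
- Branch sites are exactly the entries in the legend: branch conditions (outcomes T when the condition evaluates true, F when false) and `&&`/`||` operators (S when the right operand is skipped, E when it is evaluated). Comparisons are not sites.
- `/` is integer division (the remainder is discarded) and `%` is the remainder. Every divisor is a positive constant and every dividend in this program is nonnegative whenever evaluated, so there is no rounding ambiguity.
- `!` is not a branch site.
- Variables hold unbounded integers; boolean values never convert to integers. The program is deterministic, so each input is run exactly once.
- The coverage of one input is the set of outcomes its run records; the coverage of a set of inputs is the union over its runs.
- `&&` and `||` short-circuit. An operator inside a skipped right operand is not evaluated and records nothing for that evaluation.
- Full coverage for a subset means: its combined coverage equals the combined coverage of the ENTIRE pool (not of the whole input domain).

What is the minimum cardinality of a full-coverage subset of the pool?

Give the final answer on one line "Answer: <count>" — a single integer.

input #1 (g=-1, s=2, u=-2): covers B1=F, B2=E, B3=F, B4=E, B5=T, B6=E, B7=T, B10=T, B11=F, B12=T
input #2 (g=-2, s=0, u=-1): covers B1=F, B2=E, B3=T, B4=E, B5=F, B6=E, B8=T, B9=F, B10=F, B11=T, B12=T
input #3 (g=0, s=0, u=-1): covers B1=F, B2=E, B3=T, B4=E, B5=F, B6=E, B8=T, B9=F, B10=F, B11=T, B12=T
input #4 (g=-2, s=3, u=-4): covers B1=T, B2=S, B5=T, B6=E, B7=T, B10=T, B11=F, B12=F
input #5 (g=0, s=3, u=-1): covers B1=F, B2=E, B3=F, B4=E, B5=T, B6=E, B7=T, B10=T, B11=F, B12=T
input #6 (g=-2, s=1, u=-1): covers B1=F, B2=E, B3=F, B4=E, B5=F, B6=E, B8=F, B10=T, B11=T, B12=T
input #7 (g=-2, s=3, u=-2): covers B1=T, B2=E, B5=T, B6=E, B7=T, B10=T, B11=F, B12=T
pool-wide coverage (20 outcomes): B1=T, B1=F, B2=S, B2=E, B3=T, B3=F, B4=E, B5=T, B5=F, B6=E, B7=T, B8=T, B8=F, B9=F, B10=T, B10=F, B11=T, B11=F, B12=T, B12=F
every size-1 subset falls short of the 20 outcomes (best: 11/20)
every size-2 subset falls short of the 20 outcomes (best: 18/20)
at size 3, {2, 4, 6} reaches all 20 outcomes; every lexicographically earlier size-3 subset fails

Answer: 3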